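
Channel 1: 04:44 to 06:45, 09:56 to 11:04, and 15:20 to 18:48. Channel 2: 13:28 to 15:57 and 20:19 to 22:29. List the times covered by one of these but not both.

Only in the first: 04:44–06:45, 09:56–11:04, 15:57–18:48.
Only in the second: 13:28–15:20, 20:19–22:29.
Together these are the periods covered by exactly one.

04:44–06:45, 09:56–11:04, 13:28–15:20, 15:57–18:48, 20:19–22:29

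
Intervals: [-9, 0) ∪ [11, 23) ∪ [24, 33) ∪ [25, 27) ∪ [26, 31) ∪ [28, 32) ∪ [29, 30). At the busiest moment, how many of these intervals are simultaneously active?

4

Sweep endpoints in order; track running count of active intervals.
Peak of 4 reached at 29.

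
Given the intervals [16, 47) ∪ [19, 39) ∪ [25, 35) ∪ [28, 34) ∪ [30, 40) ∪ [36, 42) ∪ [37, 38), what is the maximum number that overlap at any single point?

5

At 30, 5 of the intervals are simultaneously active.
No point has more.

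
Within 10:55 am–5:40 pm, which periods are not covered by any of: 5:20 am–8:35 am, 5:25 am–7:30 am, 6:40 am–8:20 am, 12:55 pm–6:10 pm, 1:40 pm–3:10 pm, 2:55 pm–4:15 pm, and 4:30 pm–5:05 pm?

10:55 am–12:55 pm

After merging, the occupied span is 5:20 am–8:35 am, 12:55 pm–6:10 pm.
Uncovered inside 10:55 am–5:40 pm: 10:55 am–12:55 pm.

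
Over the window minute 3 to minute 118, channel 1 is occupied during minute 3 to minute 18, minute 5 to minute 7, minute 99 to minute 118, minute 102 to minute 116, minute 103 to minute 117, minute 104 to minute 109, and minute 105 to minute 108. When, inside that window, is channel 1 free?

Covered (merged): minute 3 to minute 18, minute 99 to minute 118.
Uncovered inside minute 3 to minute 118: minute 18 to minute 99.

minute 18 to minute 99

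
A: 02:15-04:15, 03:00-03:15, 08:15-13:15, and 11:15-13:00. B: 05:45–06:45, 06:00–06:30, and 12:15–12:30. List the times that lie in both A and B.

Merge the first list: 02:15-04:15, 08:15-13:15.
Merge the second list: 05:45-06:45, 12:15-12:30.
02:15-04:15: no overlap with the second set.
08:15-13:15 meets the second set on 12:15-12:30.

12:15-12:30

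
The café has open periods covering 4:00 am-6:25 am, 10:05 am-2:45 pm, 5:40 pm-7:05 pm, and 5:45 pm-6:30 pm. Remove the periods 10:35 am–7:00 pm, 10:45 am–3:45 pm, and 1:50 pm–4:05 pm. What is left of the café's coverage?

First set merges to 4:00 am–6:25 am, 10:05 am–2:45 pm, 5:40 pm–7:05 pm.
Second set merges to 10:35 am–7:00 pm.
4:00 am–6:25 am: no B overlap → unchanged.
10:05 am–2:45 pm minus B → 10:05 am–10:35 am.
5:40 pm–7:05 pm minus B → 7:00 pm–7:05 pm.

4:00 am–6:25 am, 10:05 am–10:35 am, 7:00 pm–7:05 pm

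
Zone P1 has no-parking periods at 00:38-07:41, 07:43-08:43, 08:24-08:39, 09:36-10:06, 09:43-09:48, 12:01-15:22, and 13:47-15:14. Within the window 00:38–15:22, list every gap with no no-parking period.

Covered (merged): 00:38–07:41, 07:43–08:43, 09:36–10:06, 12:01–15:22.
Complement within 00:38–15:22: 07:41–07:43, 08:43–09:36, 10:06–12:01.

07:41–07:43, 08:43–09:36, 10:06–12:01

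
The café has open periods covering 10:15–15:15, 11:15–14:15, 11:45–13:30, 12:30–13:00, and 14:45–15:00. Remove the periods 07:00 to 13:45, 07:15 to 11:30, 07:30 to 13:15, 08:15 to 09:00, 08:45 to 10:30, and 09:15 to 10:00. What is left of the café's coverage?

13:45–15:15

First set merges to 10:15–15:15.
Second set merges to 07:00–13:45.
10:15–15:15 \ B = 13:45–15:15.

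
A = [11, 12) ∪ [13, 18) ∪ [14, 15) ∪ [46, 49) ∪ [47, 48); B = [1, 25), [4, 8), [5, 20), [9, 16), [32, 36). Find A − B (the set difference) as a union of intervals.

[46, 49)

Merge the first list: [11, 12), [13, 18), [46, 49).
Merge the second list: [1, 25), [32, 36).
[11, 12): entirely removed.
[13, 18): entirely removed.
[46, 49): nothing removed.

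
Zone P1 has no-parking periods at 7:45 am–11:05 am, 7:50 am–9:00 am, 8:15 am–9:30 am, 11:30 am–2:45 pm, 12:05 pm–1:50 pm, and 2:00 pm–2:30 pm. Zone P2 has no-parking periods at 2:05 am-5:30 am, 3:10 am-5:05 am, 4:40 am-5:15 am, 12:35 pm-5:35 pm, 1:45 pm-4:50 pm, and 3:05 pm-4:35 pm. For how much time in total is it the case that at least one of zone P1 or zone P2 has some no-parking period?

A, merged: 7:45 am–11:05 am, 11:30 am–2:45 pm.
B, merged: 2:05 am–5:30 am, 12:35 pm–5:35 pm.
A ∪ B = 2:05 am–5:30 am, 7:45 am–11:05 am, 11:30 am–5:35 pm.
Total: 3 h 25 min + 3 h 20 min + 6 h 5 min = 12 h 50 min.

12 h 50 min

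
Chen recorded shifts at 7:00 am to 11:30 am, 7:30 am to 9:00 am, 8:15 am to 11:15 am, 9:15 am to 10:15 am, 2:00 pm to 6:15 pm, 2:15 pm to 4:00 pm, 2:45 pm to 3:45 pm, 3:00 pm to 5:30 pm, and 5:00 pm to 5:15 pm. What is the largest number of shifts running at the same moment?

4

Walk the sorted start/end points keeping a running depth.
The depth first hits 4 at 3:00 pm.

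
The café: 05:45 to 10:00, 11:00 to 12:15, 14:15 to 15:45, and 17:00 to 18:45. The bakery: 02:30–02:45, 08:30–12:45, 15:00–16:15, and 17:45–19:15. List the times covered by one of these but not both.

02:30-02:45, 05:45-08:30, 10:00-11:00, 12:15-12:45, 14:15-15:00, 15:45-16:15, 17:00-17:45, 18:45-19:15

A \ B = 05:45-08:30, 14:15-15:00, 17:00-17:45.
B \ A = 02:30-02:45, 10:00-11:00, 12:15-12:45, 15:45-16:15, 18:45-19:15.
Union of the two gives the symmetric difference.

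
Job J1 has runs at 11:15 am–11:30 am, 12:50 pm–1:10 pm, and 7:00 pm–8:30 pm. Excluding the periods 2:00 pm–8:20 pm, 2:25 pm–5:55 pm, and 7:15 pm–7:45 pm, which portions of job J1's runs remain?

11:15 am–11:30 am, 12:50 pm–1:10 pm, 8:20 pm–8:30 pm

Second set merges to 2:00 pm–8:20 pm.
11:15 am–11:30 am is untouched.
12:50 pm–1:10 pm is untouched.
7:00 pm–8:30 pm with B removed leaves 8:20 pm–8:30 pm.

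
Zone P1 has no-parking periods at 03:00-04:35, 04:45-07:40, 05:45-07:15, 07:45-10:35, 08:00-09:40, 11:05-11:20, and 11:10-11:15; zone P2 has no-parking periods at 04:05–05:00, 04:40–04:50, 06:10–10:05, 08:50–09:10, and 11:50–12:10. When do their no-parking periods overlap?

04:05-04:35, 04:45-05:00, 06:10-07:40, 07:45-10:05

First set merges to 03:00-04:35, 04:45-07:40, 07:45-10:35, 11:05-11:20.
Second set merges to 04:05-05:00, 06:10-10:05, 11:50-12:10.
03:00-04:35 ∩ B → 04:05-04:35.
04:45-07:40 ∩ B → 04:45-05:00, 06:10-07:40.
07:45-10:35 ∩ B → 07:45-10:05.
11:05-11:20 meets no B interval.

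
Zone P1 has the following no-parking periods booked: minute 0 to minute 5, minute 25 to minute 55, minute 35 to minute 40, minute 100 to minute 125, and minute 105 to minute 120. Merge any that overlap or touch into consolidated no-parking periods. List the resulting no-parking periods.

minute 25 to minute 55 is disjoint → start new block.
minute 35 to minute 40 overlaps/touches minute 25 to minute 55 → extend to minute 25 to minute 55.
minute 100 to minute 125 is disjoint → start new block.
minute 105 to minute 120 overlaps/touches minute 100 to minute 125 → extend to minute 100 to minute 125.

minute 0 to minute 5, minute 25 to minute 55, minute 100 to minute 125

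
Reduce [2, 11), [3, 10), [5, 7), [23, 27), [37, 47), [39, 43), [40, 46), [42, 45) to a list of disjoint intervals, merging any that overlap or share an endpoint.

[2, 11) ∪ [23, 27) ∪ [37, 47)

[3, 10) overlaps/touches [2, 11) → extend to [2, 11).
[5, 7) overlaps/touches [2, 11) → extend to [2, 11).
[23, 27) is disjoint → start new block.
[37, 47) is disjoint → start new block.
[39, 43) overlaps/touches [37, 47) → extend to [37, 47).
[40, 46) overlaps/touches [37, 47) → extend to [37, 47).
[42, 45) overlaps/touches [37, 47) → extend to [37, 47).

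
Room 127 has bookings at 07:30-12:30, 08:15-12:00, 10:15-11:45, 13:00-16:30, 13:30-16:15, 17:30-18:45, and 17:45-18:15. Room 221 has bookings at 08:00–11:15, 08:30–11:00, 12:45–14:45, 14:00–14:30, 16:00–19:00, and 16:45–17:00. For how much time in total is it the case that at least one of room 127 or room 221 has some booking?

First set merges to 07:30–12:30, 13:00–16:30, 17:30–18:45.
Second set merges to 08:00–11:15, 12:45–14:45, 16:00–19:00.
A ∪ B = 07:30–12:30, 12:45–19:00.
Total: 5 h + 6 h 15 min = 11 h 15 min.

11 h 15 min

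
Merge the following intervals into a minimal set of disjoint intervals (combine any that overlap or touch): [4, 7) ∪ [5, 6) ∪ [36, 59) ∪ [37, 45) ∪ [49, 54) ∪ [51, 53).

[5, 6) overlaps/touches [4, 7) → extend to [4, 7).
[36, 59) is disjoint → start new block.
[37, 45) overlaps/touches [36, 59) → extend to [36, 59).
[49, 54) overlaps/touches [36, 59) → extend to [36, 59).
[51, 53) overlaps/touches [36, 59) → extend to [36, 59).

[4, 7) ∪ [36, 59)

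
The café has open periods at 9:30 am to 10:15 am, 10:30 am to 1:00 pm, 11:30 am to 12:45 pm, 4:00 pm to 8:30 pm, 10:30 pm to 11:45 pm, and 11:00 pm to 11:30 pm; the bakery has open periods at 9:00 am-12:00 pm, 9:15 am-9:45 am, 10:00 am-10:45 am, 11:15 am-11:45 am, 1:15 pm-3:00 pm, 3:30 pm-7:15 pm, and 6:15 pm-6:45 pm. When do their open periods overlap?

9:30 am-10:15 am, 10:30 am-12:00 pm, 4:00 pm-7:15 pm

First set merges to 9:30 am-10:15 am, 10:30 am-1:00 pm, 4:00 pm-8:30 pm, 10:30 pm-11:45 pm.
Second set merges to 9:00 am-12:00 pm, 1:15 pm-3:00 pm, 3:30 pm-7:15 pm.
9:30 am-10:15 am overlaps B on 9:30 am-10:15 am.
10:30 am-1:00 pm overlaps B on 10:30 am-12:00 pm.
4:00 pm-8:30 pm overlaps B on 4:00 pm-7:15 pm.
10:30 pm-11:45 pm falls entirely outside B.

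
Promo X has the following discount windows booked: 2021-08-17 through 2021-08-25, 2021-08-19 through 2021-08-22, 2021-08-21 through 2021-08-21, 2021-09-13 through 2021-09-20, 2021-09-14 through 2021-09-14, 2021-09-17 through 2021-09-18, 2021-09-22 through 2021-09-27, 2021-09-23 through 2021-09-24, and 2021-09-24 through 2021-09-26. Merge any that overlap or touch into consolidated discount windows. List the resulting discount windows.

2021-08-19 through 2021-08-22 overlaps/touches 2021-08-17 through 2021-08-25 → extend to 2021-08-17 through 2021-08-25.
2021-08-21 through 2021-08-21 overlaps/touches 2021-08-17 through 2021-08-25 → extend to 2021-08-17 through 2021-08-25.
2021-09-13 through 2021-09-20 is disjoint → start new block.
2021-09-14 through 2021-09-14 overlaps/touches 2021-09-13 through 2021-09-20 → extend to 2021-09-13 through 2021-09-20.
2021-09-17 through 2021-09-18 overlaps/touches 2021-09-13 through 2021-09-20 → extend to 2021-09-13 through 2021-09-20.
2021-09-22 through 2021-09-27 is disjoint → start new block.
2021-09-23 through 2021-09-24 overlaps/touches 2021-09-22 through 2021-09-27 → extend to 2021-09-22 through 2021-09-27.
2021-09-24 through 2021-09-26 overlaps/touches 2021-09-22 through 2021-09-27 → extend to 2021-09-22 through 2021-09-27.

2021-08-17 through 2021-08-25, 2021-09-13 through 2021-09-20, 2021-09-22 through 2021-09-27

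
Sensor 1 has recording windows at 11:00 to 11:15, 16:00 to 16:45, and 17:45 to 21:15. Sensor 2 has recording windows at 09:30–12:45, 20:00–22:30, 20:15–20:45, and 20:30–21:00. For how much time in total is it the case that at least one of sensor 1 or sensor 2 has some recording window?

Second set merges to 09:30–12:45, 20:00–22:30.
A ∪ B = 09:30–12:45, 16:00–16:45, 17:45–22:30.
Total: 3 h 15 min + 45 min + 4 h 45 min = 8 h 45 min.

8 h 45 min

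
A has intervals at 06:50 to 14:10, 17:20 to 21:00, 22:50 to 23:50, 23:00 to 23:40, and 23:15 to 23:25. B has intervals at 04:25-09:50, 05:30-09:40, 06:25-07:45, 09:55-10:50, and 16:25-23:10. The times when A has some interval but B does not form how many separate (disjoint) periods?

3

First set merges to 06:50-14:10, 17:20-21:00, 22:50-23:50.
Second set merges to 04:25-09:50, 09:55-10:50, 16:25-23:10.
A \ B = 09:50-09:55, 10:50-14:10, 23:10-23:50.
That is 3 disjoint pieces.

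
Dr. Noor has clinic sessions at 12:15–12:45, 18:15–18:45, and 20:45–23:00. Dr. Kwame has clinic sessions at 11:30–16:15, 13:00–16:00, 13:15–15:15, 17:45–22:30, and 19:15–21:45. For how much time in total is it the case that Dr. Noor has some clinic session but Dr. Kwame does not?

30 min

B, merged: 11:30–16:15, 17:45–22:30.
A \ B = 22:30–23:00.
Total: 30 min.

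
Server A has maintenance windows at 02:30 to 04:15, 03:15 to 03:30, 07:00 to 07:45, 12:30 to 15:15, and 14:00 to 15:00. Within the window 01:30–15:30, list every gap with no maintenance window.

01:30–02:30, 04:15–07:00, 07:45–12:30, 15:15–15:30

The merged coverage is 02:30–04:15, 07:00–07:45, 12:30–15:15.
Complement within 01:30–15:30: 01:30–02:30, 04:15–07:00, 07:45–12:30, 15:15–15:30.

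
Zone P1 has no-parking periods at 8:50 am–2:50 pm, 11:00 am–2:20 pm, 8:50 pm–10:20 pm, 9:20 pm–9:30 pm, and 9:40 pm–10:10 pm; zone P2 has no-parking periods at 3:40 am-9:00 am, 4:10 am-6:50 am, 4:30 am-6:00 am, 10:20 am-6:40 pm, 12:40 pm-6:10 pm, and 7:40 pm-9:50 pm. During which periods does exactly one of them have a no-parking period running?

A, merged: 8:50 am–2:50 pm, 8:50 pm–10:20 pm.
B, merged: 3:40 am–9:00 am, 10:20 am–6:40 pm, 7:40 pm–9:50 pm.
Only in the first: 9:00 am–10:20 am, 9:50 pm–10:20 pm.
Only in the second: 3:40 am–8:50 am, 2:50 pm–6:40 pm, 7:40 pm–8:50 pm.
Together these are the periods covered by exactly one.

3:40 am–8:50 am, 9:00 am–10:20 am, 2:50 pm–6:40 pm, 7:40 pm–8:50 pm, 9:50 pm–10:20 pm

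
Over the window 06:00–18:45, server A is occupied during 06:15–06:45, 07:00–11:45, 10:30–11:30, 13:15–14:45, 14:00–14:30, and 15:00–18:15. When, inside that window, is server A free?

06:00–06:15, 06:45–07:00, 11:45–13:15, 14:45–15:00, 18:15–18:45

The merged coverage is 06:15–06:45, 07:00–11:45, 13:15–14:45, 15:00–18:15.
Gaps within 06:00–18:45: 06:00–06:15, 06:45–07:00, 11:45–13:15, 14:45–15:00, 18:15–18:45.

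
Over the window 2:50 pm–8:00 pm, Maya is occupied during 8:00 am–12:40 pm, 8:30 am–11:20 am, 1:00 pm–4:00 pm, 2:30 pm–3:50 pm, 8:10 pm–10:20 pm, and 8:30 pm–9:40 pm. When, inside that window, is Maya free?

4:00 pm-8:00 pm

The merged coverage is 8:00 am-12:40 pm, 1:00 pm-4:00 pm, 8:10 pm-10:20 pm.
Complement within 2:50 pm-8:00 pm: 4:00 pm-8:00 pm.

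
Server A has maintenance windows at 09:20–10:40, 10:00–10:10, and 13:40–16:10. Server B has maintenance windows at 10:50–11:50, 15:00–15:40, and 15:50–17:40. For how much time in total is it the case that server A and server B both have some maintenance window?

1 h

A, merged: 09:20–10:40, 13:40–16:10.
A ∩ B = 15:00–15:40, 15:50–16:10.
Total: 40 min + 20 min = 1 h.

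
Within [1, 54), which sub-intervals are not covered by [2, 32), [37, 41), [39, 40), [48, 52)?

The merged coverage is [2, 32), [37, 41), [48, 52).
Gaps within [1, 54): [1, 2), [32, 37), [41, 48), [52, 54).

[1, 2) ∪ [32, 37) ∪ [41, 48) ∪ [52, 54)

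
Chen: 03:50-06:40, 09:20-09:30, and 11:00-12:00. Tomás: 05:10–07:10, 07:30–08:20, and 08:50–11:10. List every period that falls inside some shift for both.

05:10–06:40, 09:20–09:30, 11:00–11:10

03:50–06:40 overlaps B on 05:10–06:40.
09:20–09:30 overlaps B on 09:20–09:30.
11:00–12:00 overlaps B on 11:00–11:10.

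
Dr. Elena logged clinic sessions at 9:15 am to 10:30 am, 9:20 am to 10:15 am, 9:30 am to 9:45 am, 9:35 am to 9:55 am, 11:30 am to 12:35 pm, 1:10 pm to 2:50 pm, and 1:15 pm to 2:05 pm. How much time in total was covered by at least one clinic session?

4 h

Merged: 9:15 am–10:30 am, 11:30 am–12:35 pm, 1:10 pm–2:50 pm.
Lengths: 1 h 15 min + 1 h 5 min + 1 h 40 min = 4 h.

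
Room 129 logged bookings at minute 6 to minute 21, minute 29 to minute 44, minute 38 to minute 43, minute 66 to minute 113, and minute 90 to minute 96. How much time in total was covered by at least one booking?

Merged: minute 6 to minute 21, minute 29 to minute 44, minute 66 to minute 113.
Lengths: 15 minutes + 15 minutes + 47 minutes = 77 minutes.

77 minutes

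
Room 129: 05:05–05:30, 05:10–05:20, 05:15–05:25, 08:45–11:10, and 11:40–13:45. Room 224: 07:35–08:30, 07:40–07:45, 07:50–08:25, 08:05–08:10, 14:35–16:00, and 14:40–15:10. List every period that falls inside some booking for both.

A, merged: 05:05–05:30, 08:45–11:10, 11:40–13:45.
B, merged: 07:35–08:30, 14:35–16:00.
05:05–05:30 falls entirely outside B.
08:45–11:10 falls entirely outside B.
11:40–13:45 falls entirely outside B.
No overlap.

none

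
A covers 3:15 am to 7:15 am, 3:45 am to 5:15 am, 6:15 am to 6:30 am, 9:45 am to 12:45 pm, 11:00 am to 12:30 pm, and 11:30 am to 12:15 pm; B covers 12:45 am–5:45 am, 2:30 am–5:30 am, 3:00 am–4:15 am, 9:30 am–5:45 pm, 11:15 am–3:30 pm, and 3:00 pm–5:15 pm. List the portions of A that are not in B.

Merge the first list: 3:15 am–7:15 am, 9:45 am–12:45 pm.
Merge the second list: 12:45 am–5:45 am, 9:30 am–5:45 pm.
3:15 am–7:15 am with B removed leaves 5:45 am–7:15 am.
9:45 am–12:45 pm lies entirely inside B → drops out.

5:45 am–7:15 am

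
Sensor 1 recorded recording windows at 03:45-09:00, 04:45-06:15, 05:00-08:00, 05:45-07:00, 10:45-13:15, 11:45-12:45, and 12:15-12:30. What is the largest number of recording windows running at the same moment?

Sweep endpoints in order; track running count of active intervals.
Peak of 4 reached at 05:45.

4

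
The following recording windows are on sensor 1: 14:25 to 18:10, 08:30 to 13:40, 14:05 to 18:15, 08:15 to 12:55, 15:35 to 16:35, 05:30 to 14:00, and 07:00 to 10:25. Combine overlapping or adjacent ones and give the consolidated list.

Sort by start: 05:30–14:00, 07:00–10:25, 08:15–12:55, 08:30–13:40, 14:05–18:15, 14:25–18:10, 15:35–16:35.
07:00–10:25 overlaps/touches 05:30–14:00 → extend to 05:30–14:00.
08:15–12:55 overlaps/touches 05:30–14:00 → extend to 05:30–14:00.
08:30–13:40 overlaps/touches 05:30–14:00 → extend to 05:30–14:00.
14:05–18:15 is disjoint → start new block.
14:25–18:10 overlaps/touches 14:05–18:15 → extend to 14:05–18:15.
15:35–16:35 overlaps/touches 14:05–18:15 → extend to 14:05–18:15.

05:30–14:00, 14:05–18:15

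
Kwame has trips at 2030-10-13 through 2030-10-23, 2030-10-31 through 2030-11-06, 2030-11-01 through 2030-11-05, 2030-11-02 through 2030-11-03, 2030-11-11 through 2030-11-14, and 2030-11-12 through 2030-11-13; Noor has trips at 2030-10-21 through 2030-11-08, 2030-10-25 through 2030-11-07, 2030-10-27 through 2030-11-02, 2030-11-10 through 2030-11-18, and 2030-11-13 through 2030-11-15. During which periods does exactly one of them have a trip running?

First set merges to 2030-10-13 through 2030-10-23, 2030-10-31 through 2030-11-06, 2030-11-11 through 2030-11-14.
Second set merges to 2030-10-21 through 2030-11-08, 2030-11-10 through 2030-11-18.
Only in the first: 2030-10-13 through 2030-10-20.
Only in the second: 2030-10-24 through 2030-10-30, 2030-11-07 through 2030-11-08, 2030-11-10 through 2030-11-10, 2030-11-15 through 2030-11-18.
Together these are the periods covered by exactly one.

2030-10-13 through 2030-10-20, 2030-10-24 through 2030-10-30, 2030-11-07 through 2030-11-08, 2030-11-10 through 2030-11-10, 2030-11-15 through 2030-11-18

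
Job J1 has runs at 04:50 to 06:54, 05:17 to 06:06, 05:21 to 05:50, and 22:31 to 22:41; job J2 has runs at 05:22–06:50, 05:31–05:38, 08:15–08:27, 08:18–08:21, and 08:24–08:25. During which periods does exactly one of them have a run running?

04:50–05:22, 06:50–06:54, 08:15–08:27, 22:31–22:41

Merge the first list: 04:50–06:54, 22:31–22:41.
Merge the second list: 05:22–06:50, 08:15–08:27.
A \ B = 04:50–05:22, 06:50–06:54, 22:31–22:41.
B \ A = 08:15–08:27.
Union of the two gives the symmetric difference.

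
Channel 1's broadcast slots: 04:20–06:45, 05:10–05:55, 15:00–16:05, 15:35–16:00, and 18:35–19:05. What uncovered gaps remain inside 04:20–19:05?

06:45–15:00, 16:05–18:35

The merged coverage is 04:20–06:45, 15:00–16:05, 18:35–19:05.
Uncovered inside 04:20–19:05: 06:45–15:00, 16:05–18:35.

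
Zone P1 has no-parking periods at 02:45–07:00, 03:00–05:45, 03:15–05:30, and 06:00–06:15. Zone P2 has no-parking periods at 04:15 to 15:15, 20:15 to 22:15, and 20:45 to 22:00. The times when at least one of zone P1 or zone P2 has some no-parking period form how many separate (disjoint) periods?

A, merged: 02:45-07:00.
B, merged: 04:15-15:15, 20:15-22:15.
A ∪ B = 02:45-15:15, 20:15-22:15.
That is 2 disjoint pieces.

2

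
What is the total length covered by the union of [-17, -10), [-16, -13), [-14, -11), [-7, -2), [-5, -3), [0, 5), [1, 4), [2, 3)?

Merged: [-17, -10), [-7, -2), [0, 5).
Lengths: 7 + 5 + 5 = 17.

17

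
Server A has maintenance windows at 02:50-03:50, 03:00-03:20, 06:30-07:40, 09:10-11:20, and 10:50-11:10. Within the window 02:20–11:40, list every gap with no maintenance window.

02:20–02:50, 03:50–06:30, 07:40–09:10, 11:20–11:40

Covered (merged): 02:50–03:50, 06:30–07:40, 09:10–11:20.
Uncovered inside 02:20–11:40: 02:20–02:50, 03:50–06:30, 07:40–09:10, 11:20–11:40.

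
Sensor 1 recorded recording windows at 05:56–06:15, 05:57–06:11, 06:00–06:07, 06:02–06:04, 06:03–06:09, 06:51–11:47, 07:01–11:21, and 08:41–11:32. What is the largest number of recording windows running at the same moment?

5

At 06:03, 5 of the intervals are simultaneously active.
No point has more.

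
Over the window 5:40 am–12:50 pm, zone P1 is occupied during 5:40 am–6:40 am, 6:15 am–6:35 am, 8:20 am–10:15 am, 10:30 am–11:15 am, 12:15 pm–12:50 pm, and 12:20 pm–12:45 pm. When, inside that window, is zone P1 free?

6:40 am–8:20 am, 10:15 am–10:30 am, 11:15 am–12:15 pm

The merged coverage is 5:40 am–6:40 am, 8:20 am–10:15 am, 10:30 am–11:15 am, 12:15 pm–12:50 pm.
Gaps within 5:40 am–12:50 pm: 6:40 am–8:20 am, 10:15 am–10:30 am, 11:15 am–12:15 pm.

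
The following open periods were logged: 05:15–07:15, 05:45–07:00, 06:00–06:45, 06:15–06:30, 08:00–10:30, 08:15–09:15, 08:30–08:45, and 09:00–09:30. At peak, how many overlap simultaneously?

4

Sweep endpoints in order; track running count of active intervals.
Peak of 4 reached at 06:15.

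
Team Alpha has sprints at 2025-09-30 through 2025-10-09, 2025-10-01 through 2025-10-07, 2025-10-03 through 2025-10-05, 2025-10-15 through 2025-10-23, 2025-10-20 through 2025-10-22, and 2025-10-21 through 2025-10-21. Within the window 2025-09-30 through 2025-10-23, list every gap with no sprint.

2025-10-10 through 2025-10-14

The merged coverage is 2025-09-30 through 2025-10-09, 2025-10-15 through 2025-10-23.
Uncovered inside 2025-09-30 through 2025-10-23: 2025-10-10 through 2025-10-14.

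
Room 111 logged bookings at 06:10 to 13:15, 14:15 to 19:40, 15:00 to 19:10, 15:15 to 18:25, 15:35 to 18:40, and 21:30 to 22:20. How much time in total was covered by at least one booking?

Merged: 06:10–13:15, 14:15–19:40, 21:30–22:20.
Lengths: 7 h 5 min + 5 h 25 min + 50 min = 13 h 20 min.

13 h 20 min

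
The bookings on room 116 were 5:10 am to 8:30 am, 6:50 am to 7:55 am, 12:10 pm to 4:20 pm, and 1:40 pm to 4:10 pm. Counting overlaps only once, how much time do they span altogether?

Merged: 5:10 am-8:30 am, 12:10 pm-4:20 pm.
Lengths: 3 h 20 min + 4 h 10 min = 7 h 30 min.

7 h 30 min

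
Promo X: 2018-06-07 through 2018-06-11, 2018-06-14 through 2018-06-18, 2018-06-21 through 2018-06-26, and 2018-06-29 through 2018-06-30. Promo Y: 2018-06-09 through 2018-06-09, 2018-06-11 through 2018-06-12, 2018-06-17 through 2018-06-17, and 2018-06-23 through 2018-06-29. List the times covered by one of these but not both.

A \ B = 2018-06-07 through 2018-06-08, 2018-06-10 through 2018-06-10, 2018-06-14 through 2018-06-16, 2018-06-18 through 2018-06-18, 2018-06-21 through 2018-06-22, 2018-06-30 through 2018-06-30.
B \ A = 2018-06-12 through 2018-06-12, 2018-06-27 through 2018-06-28.
Union of the two gives the symmetric difference.

2018-06-07 through 2018-06-08, 2018-06-10 through 2018-06-10, 2018-06-12 through 2018-06-12, 2018-06-14 through 2018-06-16, 2018-06-18 through 2018-06-18, 2018-06-21 through 2018-06-22, 2018-06-27 through 2018-06-28, 2018-06-30 through 2018-06-30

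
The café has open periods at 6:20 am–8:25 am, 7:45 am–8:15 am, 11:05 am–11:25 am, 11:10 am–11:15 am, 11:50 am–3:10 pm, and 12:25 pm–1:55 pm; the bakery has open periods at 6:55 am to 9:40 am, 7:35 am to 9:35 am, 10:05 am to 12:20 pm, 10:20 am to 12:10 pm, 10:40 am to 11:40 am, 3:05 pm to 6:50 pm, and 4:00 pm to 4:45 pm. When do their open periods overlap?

6:55 am-8:25 am, 11:05 am-11:25 am, 11:50 am-12:20 pm, 3:05 pm-3:10 pm

Merge the first list: 6:20 am-8:25 am, 11:05 am-11:25 am, 11:50 am-3:10 pm.
Merge the second list: 6:55 am-9:40 am, 10:05 am-12:20 pm, 3:05 pm-6:50 pm.
6:20 am-8:25 am meets the second set on 6:55 am-8:25 am.
11:05 am-11:25 am meets the second set on 11:05 am-11:25 am.
11:50 am-3:10 pm meets the second set on 11:50 am-12:20 pm, 3:05 pm-3:10 pm.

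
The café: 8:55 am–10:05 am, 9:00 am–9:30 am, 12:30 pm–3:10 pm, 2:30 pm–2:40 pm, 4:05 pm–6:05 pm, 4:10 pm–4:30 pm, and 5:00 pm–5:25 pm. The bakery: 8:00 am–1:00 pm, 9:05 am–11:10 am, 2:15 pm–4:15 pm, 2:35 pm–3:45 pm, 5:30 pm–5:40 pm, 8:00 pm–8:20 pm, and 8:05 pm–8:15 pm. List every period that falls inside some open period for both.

8:55 am–10:05 am, 12:30 pm–1:00 pm, 2:15 pm–3:10 pm, 4:05 pm–4:15 pm, 5:30 pm–5:40 pm

Merge the first list: 8:55 am–10:05 am, 12:30 pm–3:10 pm, 4:05 pm–6:05 pm.
Merge the second list: 8:00 am–1:00 pm, 2:15 pm–4:15 pm, 5:30 pm–5:40 pm, 8:00 pm–8:20 pm.
8:55 am–10:05 am overlaps B on 8:55 am–10:05 am.
12:30 pm–3:10 pm overlaps B on 12:30 pm–1:00 pm, 2:15 pm–3:10 pm.
4:05 pm–6:05 pm overlaps B on 4:05 pm–4:15 pm, 5:30 pm–5:40 pm.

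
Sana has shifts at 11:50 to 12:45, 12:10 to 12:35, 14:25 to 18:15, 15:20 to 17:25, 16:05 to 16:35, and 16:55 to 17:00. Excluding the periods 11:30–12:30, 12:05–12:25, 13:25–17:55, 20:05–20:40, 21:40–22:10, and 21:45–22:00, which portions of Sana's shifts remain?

12:30–12:45, 17:55–18:15

A, merged: 11:50–12:45, 14:25–18:15.
B, merged: 11:30–12:30, 13:25–17:55, 20:05–20:40, 21:40–22:10.
11:50–12:45 minus B → 12:30–12:45.
14:25–18:15 minus B → 17:55–18:15.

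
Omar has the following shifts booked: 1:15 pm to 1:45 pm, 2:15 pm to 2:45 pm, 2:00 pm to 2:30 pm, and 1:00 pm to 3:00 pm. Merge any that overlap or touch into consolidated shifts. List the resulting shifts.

Sort by start: 1:00 pm-3:00 pm, 1:15 pm-1:45 pm, 2:00 pm-2:30 pm, 2:15 pm-2:45 pm.
1:15 pm-1:45 pm overlaps/touches 1:00 pm-3:00 pm → extend to 1:00 pm-3:00 pm.
2:00 pm-2:30 pm overlaps/touches 1:00 pm-3:00 pm → extend to 1:00 pm-3:00 pm.
2:15 pm-2:45 pm overlaps/touches 1:00 pm-3:00 pm → extend to 1:00 pm-3:00 pm.

1:00 pm-3:00 pm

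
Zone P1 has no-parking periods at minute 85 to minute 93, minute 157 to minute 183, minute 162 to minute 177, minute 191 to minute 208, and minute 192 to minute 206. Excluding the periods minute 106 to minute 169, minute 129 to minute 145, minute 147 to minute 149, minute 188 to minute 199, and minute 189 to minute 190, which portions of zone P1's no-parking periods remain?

minute 85 to minute 93, minute 169 to minute 183, minute 199 to minute 208

Merge the first list: minute 85 to minute 93, minute 157 to minute 183, minute 191 to minute 208.
Merge the second list: minute 106 to minute 169, minute 188 to minute 199.
minute 85 to minute 93: nothing removed.
minute 157 to minute 183 \ B = minute 169 to minute 183.
minute 191 to minute 208 \ B = minute 199 to minute 208.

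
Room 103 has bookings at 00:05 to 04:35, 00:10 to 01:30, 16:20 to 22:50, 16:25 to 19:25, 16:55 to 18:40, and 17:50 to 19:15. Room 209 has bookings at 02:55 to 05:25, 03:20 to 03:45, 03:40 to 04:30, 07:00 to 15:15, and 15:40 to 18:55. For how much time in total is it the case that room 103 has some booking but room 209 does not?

A, merged: 00:05-04:35, 16:20-22:50.
B, merged: 02:55-05:25, 07:00-15:15, 15:40-18:55.
A \ B = 00:05-02:55, 18:55-22:50.
Total: 2 h 50 min + 3 h 55 min = 6 h 45 min.

6 h 45 min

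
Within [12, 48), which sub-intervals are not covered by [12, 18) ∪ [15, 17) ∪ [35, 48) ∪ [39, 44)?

[18, 35)

The merged coverage is [12, 18), [35, 48).
Gaps within [12, 48): [18, 35).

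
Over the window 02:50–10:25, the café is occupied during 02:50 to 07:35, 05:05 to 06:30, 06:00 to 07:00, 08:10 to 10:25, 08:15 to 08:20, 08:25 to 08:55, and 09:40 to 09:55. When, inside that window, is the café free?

07:35–08:10

The merged coverage is 02:50–07:35, 08:10–10:25.
Gaps within 02:50–10:25: 07:35–08:10.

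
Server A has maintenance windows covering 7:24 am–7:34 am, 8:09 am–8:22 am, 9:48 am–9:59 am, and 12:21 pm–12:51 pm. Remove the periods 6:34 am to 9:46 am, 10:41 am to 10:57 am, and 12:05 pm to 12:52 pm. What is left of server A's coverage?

7:24 am-7:34 am: entirely removed.
8:09 am-8:22 am: entirely removed.
9:48 am-9:59 am: nothing removed.
12:21 pm-12:51 pm: entirely removed.

9:48 am-9:59 am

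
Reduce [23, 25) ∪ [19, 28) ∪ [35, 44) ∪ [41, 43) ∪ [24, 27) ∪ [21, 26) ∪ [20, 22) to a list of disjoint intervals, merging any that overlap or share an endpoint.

Sort by start: [19, 28), [20, 22), [21, 26), [23, 25), [24, 27), [35, 44), [41, 43).
[20, 22) overlaps/touches [19, 28) → extend to [19, 28).
[21, 26) overlaps/touches [19, 28) → extend to [19, 28).
[23, 25) overlaps/touches [19, 28) → extend to [19, 28).
[24, 27) overlaps/touches [19, 28) → extend to [19, 28).
[35, 44) is disjoint → start new block.
[41, 43) overlaps/touches [35, 44) → extend to [35, 44).

[19, 28) ∪ [35, 44)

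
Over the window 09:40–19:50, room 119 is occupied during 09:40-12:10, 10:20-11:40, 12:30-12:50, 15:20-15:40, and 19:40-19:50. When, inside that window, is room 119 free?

After merging, the occupied span is 09:40-12:10, 12:30-12:50, 15:20-15:40, 19:40-19:50.
Complement within 09:40-19:50: 12:10-12:30, 12:50-15:20, 15:40-19:40.

12:10-12:30, 12:50-15:20, 15:40-19:40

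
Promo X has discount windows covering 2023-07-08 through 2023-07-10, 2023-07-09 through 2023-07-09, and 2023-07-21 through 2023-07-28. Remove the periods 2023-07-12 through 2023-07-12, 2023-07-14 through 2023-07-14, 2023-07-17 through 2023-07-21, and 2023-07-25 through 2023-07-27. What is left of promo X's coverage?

2023-07-08 through 2023-07-10, 2023-07-22 through 2023-07-24, 2023-07-28 through 2023-07-28

A, merged: 2023-07-08 through 2023-07-10, 2023-07-21 through 2023-07-28.
2023-07-08 through 2023-07-10 is untouched.
2023-07-21 through 2023-07-28 with B removed leaves 2023-07-22 through 2023-07-24, 2023-07-28 through 2023-07-28.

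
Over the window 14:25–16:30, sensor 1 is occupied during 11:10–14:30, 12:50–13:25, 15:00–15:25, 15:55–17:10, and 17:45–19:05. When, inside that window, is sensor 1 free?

After merging, the occupied span is 11:10–14:30, 15:00–15:25, 15:55–17:10, 17:45–19:05.
Complement within 14:25–16:30: 14:30–15:00, 15:25–15:55.

14:30–15:00, 15:25–15:55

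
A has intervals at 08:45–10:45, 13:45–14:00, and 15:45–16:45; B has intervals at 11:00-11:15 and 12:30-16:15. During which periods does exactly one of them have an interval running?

08:45-10:45, 11:00-11:15, 12:30-13:45, 14:00-15:45, 16:15-16:45

A but not B: 08:45-10:45, 16:15-16:45.
B but not A: 11:00-11:15, 12:30-13:45, 14:00-15:45.
Combining gives A △ B.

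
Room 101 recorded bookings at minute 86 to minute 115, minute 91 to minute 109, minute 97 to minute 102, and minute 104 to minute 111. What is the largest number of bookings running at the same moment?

At minute 97, 3 of the intervals are simultaneously active.
No point has more.

3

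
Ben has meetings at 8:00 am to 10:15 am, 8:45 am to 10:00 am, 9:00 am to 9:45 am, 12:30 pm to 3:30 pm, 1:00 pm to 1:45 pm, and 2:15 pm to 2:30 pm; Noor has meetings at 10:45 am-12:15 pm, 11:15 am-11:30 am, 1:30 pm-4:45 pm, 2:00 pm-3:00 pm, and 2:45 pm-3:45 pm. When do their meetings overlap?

Merge the first list: 8:00 am–10:15 am, 12:30 pm–3:30 pm.
Merge the second list: 10:45 am–12:15 pm, 1:30 pm–4:45 pm.
8:00 am–10:15 am: no overlap with the second set.
12:30 pm–3:30 pm meets the second set on 1:30 pm–3:30 pm.

1:30 pm–3:30 pm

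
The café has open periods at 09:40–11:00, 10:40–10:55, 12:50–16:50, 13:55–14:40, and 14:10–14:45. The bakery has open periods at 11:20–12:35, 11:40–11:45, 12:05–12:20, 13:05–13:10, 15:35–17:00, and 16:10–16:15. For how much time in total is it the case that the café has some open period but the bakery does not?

First set merges to 09:40–11:00, 12:50–16:50.
Second set merges to 11:20–12:35, 13:05–13:10, 15:35–17:00.
A \ B = 09:40–11:00, 12:50–13:05, 13:10–15:35.
Total: 1 h 20 min + 15 min + 2 h 25 min = 4 h.

4 h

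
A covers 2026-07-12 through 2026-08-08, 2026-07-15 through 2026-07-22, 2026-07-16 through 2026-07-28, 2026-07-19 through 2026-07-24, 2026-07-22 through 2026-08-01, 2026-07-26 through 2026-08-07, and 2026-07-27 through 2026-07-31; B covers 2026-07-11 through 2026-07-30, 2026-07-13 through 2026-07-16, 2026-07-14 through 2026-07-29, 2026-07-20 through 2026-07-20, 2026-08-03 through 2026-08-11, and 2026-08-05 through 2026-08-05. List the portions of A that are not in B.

2026-07-31 through 2026-08-02

Merge the first list: 2026-07-12 through 2026-08-08.
Merge the second list: 2026-07-11 through 2026-07-30, 2026-08-03 through 2026-08-11.
2026-07-12 through 2026-08-08 \ B = 2026-07-31 through 2026-08-02.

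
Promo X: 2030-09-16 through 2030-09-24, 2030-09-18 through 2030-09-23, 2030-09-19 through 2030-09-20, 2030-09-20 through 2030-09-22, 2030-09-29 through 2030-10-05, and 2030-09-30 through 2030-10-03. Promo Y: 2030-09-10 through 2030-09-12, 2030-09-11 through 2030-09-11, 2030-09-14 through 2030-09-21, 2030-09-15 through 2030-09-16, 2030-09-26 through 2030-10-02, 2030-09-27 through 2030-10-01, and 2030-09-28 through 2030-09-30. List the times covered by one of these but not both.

First set merges to 2030-09-16 through 2030-09-24, 2030-09-29 through 2030-10-05.
Second set merges to 2030-09-10 through 2030-09-12, 2030-09-14 through 2030-09-21, 2030-09-26 through 2030-10-02.
A \ B = 2030-09-22 through 2030-09-24, 2030-10-03 through 2030-10-05.
B \ A = 2030-09-10 through 2030-09-12, 2030-09-14 through 2030-09-15, 2030-09-26 through 2030-09-28.
Union of the two gives the symmetric difference.

2030-09-10 through 2030-09-12, 2030-09-14 through 2030-09-15, 2030-09-22 through 2030-09-24, 2030-09-26 through 2030-09-28, 2030-10-03 through 2030-10-05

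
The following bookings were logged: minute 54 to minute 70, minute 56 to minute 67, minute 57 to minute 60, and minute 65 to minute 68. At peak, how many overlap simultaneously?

3

Walk the sorted start/end points keeping a running depth.
The depth first hits 3 at minute 57.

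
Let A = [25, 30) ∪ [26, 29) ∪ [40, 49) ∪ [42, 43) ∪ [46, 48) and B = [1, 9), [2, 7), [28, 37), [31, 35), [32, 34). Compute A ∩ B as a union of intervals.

Merge the first list: [25, 30), [40, 49).
Merge the second list: [1, 9), [28, 37).
[25, 30) ∩ B → [28, 30).
[40, 49) meets no B interval.

[28, 30)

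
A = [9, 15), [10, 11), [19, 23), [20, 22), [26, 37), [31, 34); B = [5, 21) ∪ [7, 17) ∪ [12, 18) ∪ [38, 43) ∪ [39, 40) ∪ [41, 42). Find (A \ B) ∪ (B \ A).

First set merges to [9, 15), [19, 23), [26, 37).
Second set merges to [5, 21), [38, 43).
A but not B: [21, 23), [26, 37).
B but not A: [5, 9), [15, 19), [38, 43).
Combining gives A △ B.

[5, 9) ∪ [15, 19) ∪ [21, 23) ∪ [26, 37) ∪ [38, 43)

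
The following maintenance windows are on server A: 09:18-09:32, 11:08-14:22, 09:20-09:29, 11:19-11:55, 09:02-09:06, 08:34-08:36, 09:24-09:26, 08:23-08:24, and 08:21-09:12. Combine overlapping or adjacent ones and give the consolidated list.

08:21–09:12, 09:18–09:32, 11:08–14:22

Sort by start: 08:21–09:12, 08:23–08:24, 08:34–08:36, 09:02–09:06, 09:18–09:32, 09:20–09:29, 09:24–09:26, 11:08–14:22, 11:19–11:55.
08:23–08:24 overlaps/touches 08:21–09:12 → extend to 08:21–09:12.
08:34–08:36 overlaps/touches 08:21–09:12 → extend to 08:21–09:12.
09:02–09:06 overlaps/touches 08:21–09:12 → extend to 08:21–09:12.
09:18–09:32 is disjoint → start new block.
09:20–09:29 overlaps/touches 09:18–09:32 → extend to 09:18–09:32.
09:24–09:26 overlaps/touches 09:18–09:32 → extend to 09:18–09:32.
11:08–14:22 is disjoint → start new block.
11:19–11:55 overlaps/touches 11:08–14:22 → extend to 11:08–14:22.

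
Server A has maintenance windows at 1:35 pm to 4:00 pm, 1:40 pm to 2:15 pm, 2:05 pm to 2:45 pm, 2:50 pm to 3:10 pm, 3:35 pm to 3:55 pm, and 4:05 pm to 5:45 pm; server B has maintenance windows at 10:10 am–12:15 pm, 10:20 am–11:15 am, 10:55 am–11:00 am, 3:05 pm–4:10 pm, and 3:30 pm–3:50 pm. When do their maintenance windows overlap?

3:05 pm–4:00 pm, 4:05 pm–4:10 pm

A, merged: 1:35 pm–4:00 pm, 4:05 pm–5:45 pm.
B, merged: 10:10 am–12:15 pm, 3:05 pm–4:10 pm.
1:35 pm–4:00 pm overlaps B on 3:05 pm–4:00 pm.
4:05 pm–5:45 pm overlaps B on 4:05 pm–4:10 pm.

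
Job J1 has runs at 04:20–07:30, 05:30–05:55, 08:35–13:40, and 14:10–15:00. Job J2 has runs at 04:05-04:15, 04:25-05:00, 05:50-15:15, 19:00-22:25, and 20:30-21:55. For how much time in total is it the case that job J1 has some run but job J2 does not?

A, merged: 04:20-07:30, 08:35-13:40, 14:10-15:00.
B, merged: 04:05-04:15, 04:25-05:00, 05:50-15:15, 19:00-22:25.
A \ B = 04:20-04:25, 05:00-05:50.
Total: 5 min + 50 min = 55 min.

55 min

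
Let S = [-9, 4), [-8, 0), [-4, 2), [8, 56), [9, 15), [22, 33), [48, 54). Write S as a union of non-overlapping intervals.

[-8, 0) overlaps/touches [-9, 4) → extend to [-9, 4).
[-4, 2) overlaps/touches [-9, 4) → extend to [-9, 4).
[8, 56) is disjoint → start new block.
[9, 15) overlaps/touches [8, 56) → extend to [8, 56).
[22, 33) overlaps/touches [8, 56) → extend to [8, 56).
[48, 54) overlaps/touches [8, 56) → extend to [8, 56).

[-9, 4) ∪ [8, 56)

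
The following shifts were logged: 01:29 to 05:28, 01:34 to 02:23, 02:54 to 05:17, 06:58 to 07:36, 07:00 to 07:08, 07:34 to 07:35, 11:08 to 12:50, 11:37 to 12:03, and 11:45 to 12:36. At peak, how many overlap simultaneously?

3

Sweep endpoints in order; track running count of active intervals.
Peak of 3 reached at 11:45.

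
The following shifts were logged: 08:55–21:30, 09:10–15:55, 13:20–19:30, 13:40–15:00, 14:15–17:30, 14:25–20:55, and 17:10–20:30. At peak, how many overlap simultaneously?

6

Walk the sorted start/end points keeping a running depth.
The depth first hits 6 at 14:25.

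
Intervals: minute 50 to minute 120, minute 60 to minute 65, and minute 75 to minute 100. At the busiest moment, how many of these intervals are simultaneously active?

At minute 60, 2 of the intervals are simultaneously active.
No point has more.

2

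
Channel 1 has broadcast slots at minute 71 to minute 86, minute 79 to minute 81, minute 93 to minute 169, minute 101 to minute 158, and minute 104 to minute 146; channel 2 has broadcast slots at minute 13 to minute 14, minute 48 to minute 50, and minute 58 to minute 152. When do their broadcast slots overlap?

minute 71 to minute 86, minute 93 to minute 152

Merge the first list: minute 71 to minute 86, minute 93 to minute 169.
minute 71 to minute 86 ∩ B → minute 71 to minute 86.
minute 93 to minute 169 ∩ B → minute 93 to minute 152.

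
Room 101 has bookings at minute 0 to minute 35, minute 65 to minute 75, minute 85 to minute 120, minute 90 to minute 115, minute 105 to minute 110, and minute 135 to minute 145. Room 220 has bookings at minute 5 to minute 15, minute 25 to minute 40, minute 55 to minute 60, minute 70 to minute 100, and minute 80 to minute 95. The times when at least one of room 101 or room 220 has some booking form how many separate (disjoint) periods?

4

First set merges to minute 0 to minute 35, minute 65 to minute 75, minute 85 to minute 120, minute 135 to minute 145.
Second set merges to minute 5 to minute 15, minute 25 to minute 40, minute 55 to minute 60, minute 70 to minute 100.
A ∪ B = minute 0 to minute 40, minute 55 to minute 60, minute 65 to minute 120, minute 135 to minute 145.
That is 4 disjoint pieces.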